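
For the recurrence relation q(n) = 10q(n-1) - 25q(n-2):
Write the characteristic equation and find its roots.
Substitute q(n) = rⁿ and divide through by rⁿ⁻²: r² - 10r + 25 = 0
Factor: (r - 5)² = 0, so r = 5 (double root).
General solution: q(n) = (A + Bn)·5ⁿ

Characteristic: r² - 10r + 25 = 0, Roots: r = 5 (double root)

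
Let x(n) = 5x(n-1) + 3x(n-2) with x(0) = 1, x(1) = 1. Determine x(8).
Computing the sequence terms:
1, 1, 8, 43, 239, 1324, 7337, 40657, 225296

225296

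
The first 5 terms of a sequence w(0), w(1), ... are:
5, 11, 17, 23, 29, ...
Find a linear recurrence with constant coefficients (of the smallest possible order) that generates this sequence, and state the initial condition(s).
Look for the lowest-order linear relation among consecutive terms.
Observation: consecutive differences are constant (= 6).
Check at n=2: 1·11 + 6 = 17. ✓

w(n) = w(n-1) + 6, w(0) = 5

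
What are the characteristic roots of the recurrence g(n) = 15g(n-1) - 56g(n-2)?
Substitute g(n) = rⁿ and divide through by rⁿ⁻²: r² - 15r + 56 = 0
Factor: (r - 7)(r - 8) = 0, so r = 7, 8.
General solution: g(n) = A·7ⁿ + B·8ⁿ

Characteristic: r² - 15r + 56 = 0, Roots: r = 7, 8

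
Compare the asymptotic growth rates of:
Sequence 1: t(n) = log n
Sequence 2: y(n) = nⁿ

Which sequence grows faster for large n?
Comparing growth rates:
Growth-rate hierarchy: log n ≺ any polynomial ≺ any exponential cⁿ (c>1) ≺ n! ≺ nⁿ.
super-exponential nⁿ dominates logarithmic asymptotically.

y(n) grows faster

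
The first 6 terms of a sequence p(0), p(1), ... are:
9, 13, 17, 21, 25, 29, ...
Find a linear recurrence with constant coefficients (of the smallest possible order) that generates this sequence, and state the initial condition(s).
Look for the lowest-order linear relation among consecutive terms.
Observation: consecutive differences are constant (= 4).
Check at n=2: 1·13 + 4 = 17. ✓

p(n) = p(n-1) + 4, p(0) = 9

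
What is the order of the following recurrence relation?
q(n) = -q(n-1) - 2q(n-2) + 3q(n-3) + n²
The order is the largest lag k for which q(n-k) appears. Here the deepest term is q(n-3) (the n² term is non-homogeneous and does not affect the order), so the order is 3.

Order 3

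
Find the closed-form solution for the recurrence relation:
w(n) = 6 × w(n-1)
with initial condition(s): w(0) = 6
Recurrence: w(n) = 6 × w(n-1), initial: w(0) = 6.
Each term is 6 times the previous, so this is geometric with ratio 6. After n steps: w(n) = w(0)·6ⁿ = 6·6ⁿ.

w(n) = 6·6ⁿ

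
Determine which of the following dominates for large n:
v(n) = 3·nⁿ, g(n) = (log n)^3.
Comparing growth rates:
Growth-rate hierarchy: log n ≺ any polynomial ≺ any exponential cⁿ (c>1) ≺ n! ≺ nⁿ.
super-exponential nⁿ dominates polylogarithmic (log n)^3 asymptotically.

v(n) grows faster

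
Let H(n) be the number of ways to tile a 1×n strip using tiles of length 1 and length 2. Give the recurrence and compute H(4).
Condition on the last tile: it has length 1 (leaving a 1×(n-1) strip) or length 2 (leaving a 1×(n-2) strip), so H(n) = H(n-1) + H(n-2) (order-2 linear recurrence).
For 0 ≤ i < 2 only unit tiles fit, so H(i) = 1.
Iterating the recurrence: H(2) = 2, H(3) = 3, H(4) = 5.

H(n) = H(n-1) + H(n-2), with H(i) = 1 for 0 ≤ i < 2; H(4) = 5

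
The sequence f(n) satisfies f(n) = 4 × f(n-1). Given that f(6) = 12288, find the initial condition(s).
In general f(n) = 4ⁿ · f(0). At n = 6: f(0) = f(6) / 4^6 = 12288 / 4096 = 3.

f(0) = 3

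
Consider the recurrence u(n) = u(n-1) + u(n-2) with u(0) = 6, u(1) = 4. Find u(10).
Computing the sequence terms:
6, 4, 10, 14, 24, 38, 62, 100, 162, 262, 424

424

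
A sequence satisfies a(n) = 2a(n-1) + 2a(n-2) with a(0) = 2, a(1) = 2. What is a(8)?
Computing the sequence terms:
2, 2, 8, 20, 56, 152, 416, 1136, 3104

3104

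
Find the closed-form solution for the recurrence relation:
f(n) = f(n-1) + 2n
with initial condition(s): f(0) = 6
Recurrence: f(n) = f(n-1) + 2n, initial: f(0) = 6.
Telescoping: f(n) = f(0) + 2·Σᵢ₌₁ⁿ i = 6 + 2·n(n+1)/2.

f(n) = 2·n(n+1)/2 + 6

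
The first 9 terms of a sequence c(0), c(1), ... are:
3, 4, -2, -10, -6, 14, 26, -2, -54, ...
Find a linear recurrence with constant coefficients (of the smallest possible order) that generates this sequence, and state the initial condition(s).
Look for the lowest-order linear relation among consecutive terms.
Observation: c(n) - 1·c(n-1) - (-2)·c(n-2) = 0 holds for the shown terms, and no order-1 relation c(n) = α·c(n-1) + β fits.
Check at n=3: 1·-2 + (-2)·4 = -10. ✓

c(n) = c(n-1) - 2c(n-2), c(0) = 3, c(1) = 4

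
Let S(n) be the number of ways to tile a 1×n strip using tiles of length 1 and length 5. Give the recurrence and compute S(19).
Condition on the last tile: it has length 1 (leaving a 1×(n-1) strip) or length 5 (leaving a 1×(n-5) strip), so S(n) = S(n-1) + S(n-5) (order-5 linear recurrence).
For 0 ≤ i < 5 only unit tiles fit, so S(i) = 1.
Iterating the recurrence: S(5) = 2, S(6) = 3, S(7) = 4, S(8) = 5, S(9) = 6, S(10) = 8, S(11) = 11, S(12) = 15, S(13) = 20, S(14) = 26, S(15) = 34, S(16) = 45, S(17) = 60, S(18) = 80, S(19) = 106.

S(n) = S(n-1) + S(n-5), with S(i) = 1 for 0 ≤ i < 5; S(19) = 106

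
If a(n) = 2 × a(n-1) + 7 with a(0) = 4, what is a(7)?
Computing step by step:
a(0) = 4
a(1) = 2 × 4 + 7 = 15
a(2) = 2 × 15 + 7 = 37
a(3) = 2 × 37 + 7 = 81
a(4) = 2 × 81 + 7 = 169
a(5) = 2 × 169 + 7 = 345
a(6) = 2 × 345 + 7 = 697
a(7) = 2 × 697 + 7 = 1401

1401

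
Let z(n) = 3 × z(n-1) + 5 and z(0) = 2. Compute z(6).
Computing step by step:
z(0) = 2
z(1) = 3 × 2 + 5 = 11
z(2) = 3 × 11 + 5 = 38
z(3) = 3 × 38 + 5 = 119
z(4) = 3 × 119 + 5 = 362
z(5) = 3 × 362 + 5 = 1091
z(6) = 3 × 1091 + 5 = 3278

3278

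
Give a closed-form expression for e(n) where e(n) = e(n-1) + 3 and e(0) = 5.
Recurrence: e(n) = e(n-1) + 3, initial: e(0) = 5.
Each step adds 3, so e(n) = e(0) + 3n = 3n + 5.

e(n) = 3n + 5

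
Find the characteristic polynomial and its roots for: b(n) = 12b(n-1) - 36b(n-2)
Substitute b(n) = rⁿ and divide through by rⁿ⁻²: r² - 12r + 36 = 0
Factor: (r - 6)² = 0, so r = 6 (double root).
General solution: b(n) = (A + Bn)·6ⁿ

Characteristic: r² - 12r + 36 = 0, Roots: r = 6 (double root)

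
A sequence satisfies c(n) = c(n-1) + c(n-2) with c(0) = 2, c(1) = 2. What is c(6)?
Computing the sequence terms:
2, 2, 4, 6, 10, 16, 26

26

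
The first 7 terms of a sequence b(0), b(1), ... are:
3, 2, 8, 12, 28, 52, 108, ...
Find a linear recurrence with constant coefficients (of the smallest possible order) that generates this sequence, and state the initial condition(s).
Look for the lowest-order linear relation among consecutive terms.
Observation: b(n) - 1·b(n-1) - (2)·b(n-2) = 0 holds for the shown terms, and no order-1 relation b(n) = α·b(n-1) + β fits.
Check at n=3: 1·8 + (2)·2 = 12. ✓

b(n) = b(n-1) + 2b(n-2), b(0) = 3, b(1) = 2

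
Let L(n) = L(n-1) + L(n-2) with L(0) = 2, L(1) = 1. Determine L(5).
Computing the sequence terms:
2, 1, 3, 4, 7, 11

11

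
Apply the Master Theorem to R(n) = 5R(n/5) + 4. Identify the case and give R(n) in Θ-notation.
Master Theorem template: R(n) = a·R(n/b) + f(n).
Here: a=5, b=5, f(n)=4
Compute log_b(a) = log_5(5) = 1.
f(n) = 4 = O(n^(1-ε)) with ε = 1. Case 1: R(n) = Θ(n^log_b(a)) = Θ(n).

Case 1: R(n) = Θ(n)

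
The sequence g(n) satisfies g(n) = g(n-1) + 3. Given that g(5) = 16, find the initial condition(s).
g(5) = g(0) + 5·3, so g(0) = 16 - 15 = 1.

g(0) = 1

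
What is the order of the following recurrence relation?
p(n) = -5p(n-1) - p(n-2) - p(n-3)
The order is the largest lag k for which p(n-k) appears. Here the deepest term is p(n-3), so the order is 3.

Order 3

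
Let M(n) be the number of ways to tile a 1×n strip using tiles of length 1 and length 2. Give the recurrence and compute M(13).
Condition on the last tile: it has length 1 (leaving a 1×(n-1) strip) or length 2 (leaving a 1×(n-2) strip), so M(n) = M(n-1) + M(n-2) (order-2 linear recurrence).
For 0 ≤ i < 2 only unit tiles fit, so M(i) = 1.
Iterating the recurrence: M(2) = 2, M(3) = 3, M(4) = 5, M(5) = 8, M(6) = 13, M(7) = 21, M(8) = 34, M(9) = 55, M(10) = 89, M(11) = 144, M(12) = 233, M(13) = 377.

M(n) = M(n-1) + M(n-2), with M(i) = 1 for 0 ≤ i < 2; M(13) = 377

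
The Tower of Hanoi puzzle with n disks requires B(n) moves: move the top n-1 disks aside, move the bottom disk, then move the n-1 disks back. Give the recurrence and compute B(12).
Moving n disks = move the top n-1 disks aside (B(n-1) moves) + move the largest disk (1 move) + move the n-1 disks back on top (B(n-1) moves), so B(n) = 2B(n-1) + 1, with B(1) = 1 (a single disk takes one move).
First terms: 1, 3, 7, 15, 31, 63, … — each is one less than a power of 2. Indeed B(n) + 1 = 2(B(n-1) + 1) with B(1) + 1 = 2, so B(n) + 1 = 2ⁿ and B(n) = 2ⁿ - 1.
Hence B(12) = 2^12 - 1 = 4096 - 1 = 4095.

B(n) = 2B(n-1) + 1, B(1) = 1; B(12) = 4095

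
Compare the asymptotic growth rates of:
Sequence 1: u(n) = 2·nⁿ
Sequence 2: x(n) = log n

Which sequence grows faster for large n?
Comparing growth rates:
Growth-rate hierarchy: log n ≺ any polynomial ≺ any exponential cⁿ (c>1) ≺ n! ≺ nⁿ.
super-exponential nⁿ dominates logarithmic asymptotically.

u(n) grows faster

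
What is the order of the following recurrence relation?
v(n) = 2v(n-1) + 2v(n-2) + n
The order is the largest lag k for which v(n-k) appears. Here the deepest term is v(n-2) (the n term is non-homogeneous and does not affect the order), so the order is 2.

Order 2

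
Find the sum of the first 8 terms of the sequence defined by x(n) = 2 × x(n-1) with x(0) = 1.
Computing the sequence terms: 1, 2, 4, 8, 16, 32, 64, 128
Adding these values together:

255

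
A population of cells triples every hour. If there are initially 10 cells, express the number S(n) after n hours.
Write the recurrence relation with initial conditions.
Each hour multiplies the count by 3, so the count after n hours depends only on the count after n-1 hours: S(n) = 3 × S(n-1). The starting count gives S(0) = 10.
Unrolling n times gives the closed form S(n) = 10 × 3ⁿ.

S(n) = 3 × S(n-1), S(0) = 10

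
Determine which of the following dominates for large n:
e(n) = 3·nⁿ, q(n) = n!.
Comparing growth rates:
Growth-rate hierarchy: log n ≺ any polynomial ≺ any exponential cⁿ (c>1) ≺ n! ≺ nⁿ.
super-exponential nⁿ dominates factorial asymptotically.

e(n) grows faster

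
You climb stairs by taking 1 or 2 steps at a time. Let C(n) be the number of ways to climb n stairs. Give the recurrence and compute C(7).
Condition on the size of the last step (1 to 2): before it there were n-1, …, n-2 stairs climbed, and these cases are disjoint, so C(n) = C(n-1) + C(n-2) (Fibonacci-type sequence).
Initial conditions by direct count (compositions of i into parts ≤ 2): C(1) = 1; C(2) = 2.
Iterating the recurrence: C(3) = 3, C(4) = 5, C(5) = 8, C(6) = 13, C(7) = 21.

C(n) = C(n-1) + C(n-2), C(1) = 1, C(2) = 2; C(7) = 21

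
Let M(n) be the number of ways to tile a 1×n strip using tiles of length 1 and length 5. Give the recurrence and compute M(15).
Condition on the last tile: it has length 1 (leaving a 1×(n-1) strip) or length 5 (leaving a 1×(n-5) strip), so M(n) = M(n-1) + M(n-5) (order-5 linear recurrence).
For 0 ≤ i < 5 only unit tiles fit, so M(i) = 1.
Iterating the recurrence: M(5) = 2, M(6) = 3, M(7) = 4, M(8) = 5, M(9) = 6, M(10) = 8, M(11) = 11, M(12) = 15, M(13) = 20, M(14) = 26, M(15) = 34.

M(n) = M(n-1) + M(n-5), with M(i) = 1 for 0 ≤ i < 5; M(15) = 34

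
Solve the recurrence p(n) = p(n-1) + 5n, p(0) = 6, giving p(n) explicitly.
Recurrence: p(n) = p(n-1) + 5n, initial: p(0) = 6.
Telescoping: p(n) = p(0) + 5·Σᵢ₌₁ⁿ i = 6 + 5·n(n+1)/2.

p(n) = 5·n(n+1)/2 + 6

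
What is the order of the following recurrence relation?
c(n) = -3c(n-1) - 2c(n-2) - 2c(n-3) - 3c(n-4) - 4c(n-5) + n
The order is the largest lag k for which c(n-k) appears. Here the deepest term is c(n-5) (the n term is non-homogeneous and does not affect the order), so the order is 5.

Order 5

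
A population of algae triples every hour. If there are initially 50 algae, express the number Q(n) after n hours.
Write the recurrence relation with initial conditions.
Each hour multiplies the count by 3, so the count after n hours depends only on the count after n-1 hours: Q(n) = 3 × Q(n-1). The starting count gives Q(0) = 50.
Unrolling n times gives the closed form Q(n) = 50 × 3ⁿ.

Q(n) = 3 × Q(n-1), Q(0) = 50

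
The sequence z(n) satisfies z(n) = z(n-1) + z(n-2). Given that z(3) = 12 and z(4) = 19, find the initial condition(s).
Work backwards using z(k) = z(k+2) - z(k+1):
z(2) = z(4) - z(3) = 19 - 12 = 7
z(1) = z(3) - z(2) = 12 - 7 = 5
z(0) = z(2) - z(1) = 7 - 5 = 2

z(0) = 2, z(1) = 5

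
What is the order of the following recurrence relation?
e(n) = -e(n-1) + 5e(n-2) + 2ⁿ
The order is the largest lag k for which e(n-k) appears. Here the deepest term is e(n-2) (the 2ⁿ term is non-homogeneous and does not affect the order), so the order is 2.

Order 2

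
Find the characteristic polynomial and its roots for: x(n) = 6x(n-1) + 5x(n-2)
Substitute x(n) = rⁿ and divide through by rⁿ⁻²: r² - 6r - 5 = 0
Discriminant: 6² + 4·5 = 56, not a perfect square, so by the quadratic formula r = (6 ± √56)/2.
General solution: x(n) = A·r₁ⁿ + B·r₂ⁿ where r₁,r₂ = (6 ± √56)/2

Characteristic: r² - 6r - 5 = 0, Roots: r = (6 ± √56)/2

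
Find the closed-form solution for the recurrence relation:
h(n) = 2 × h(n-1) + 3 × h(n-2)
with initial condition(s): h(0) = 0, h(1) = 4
Recurrence: h(n) = 2 × h(n-1) + 3 × h(n-2), initial: h(0) = 0, h(1) = 4.
Characteristic equation: r² - 2r - 3 = 0, which factors as (r - 3)(r + 1) = 0, so r = 3, -1. General solution h(n) = A·3ⁿ + B·(-1)ⁿ. From h(0) = 0: A + B = 0. From h(1) = 4: 3A - 1B = 4. Solving gives A = 1, B = -1.

h(n) = 3ⁿ - (-1)ⁿ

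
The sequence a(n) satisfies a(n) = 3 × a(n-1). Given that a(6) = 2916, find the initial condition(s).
In general a(n) = 3ⁿ · a(0). At n = 6: a(0) = a(6) / 3^6 = 2916 / 729 = 4.

a(0) = 4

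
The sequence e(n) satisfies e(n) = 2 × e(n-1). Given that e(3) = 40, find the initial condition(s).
In general e(n) = 2ⁿ · e(0). At n = 3: e(0) = e(3) / 2^3 = 40 / 8 = 5.

e(0) = 5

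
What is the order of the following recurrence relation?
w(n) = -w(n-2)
The order is the largest lag k for which w(n-k) appears. Here the deepest term is w(n-2), so the order is 2.

Order 2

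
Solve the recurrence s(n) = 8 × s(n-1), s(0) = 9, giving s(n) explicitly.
Recurrence: s(n) = 8 × s(n-1), initial: s(0) = 9.
Each term is 8 times the previous, so this is geometric with ratio 8. After n steps: s(n) = s(0)·8ⁿ = 9·8ⁿ.

s(n) = 9·8ⁿ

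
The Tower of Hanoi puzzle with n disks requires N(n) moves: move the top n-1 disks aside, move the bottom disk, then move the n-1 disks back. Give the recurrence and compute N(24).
Moving n disks = move the top n-1 disks aside (N(n-1) moves) + move the largest disk (1 move) + move the n-1 disks back on top (N(n-1) moves), so N(n) = 2N(n-1) + 1, with N(1) = 1 (a single disk takes one move).
First terms: 1, 3, 7, 15, 31, 63, … — each is one less than a power of 2. Indeed N(n) + 1 = 2(N(n-1) + 1) with N(1) + 1 = 2, so N(n) + 1 = 2ⁿ and N(n) = 2ⁿ - 1.
Hence N(24) = 2^24 - 1 = 16777216 - 1 = 16777215.

N(n) = 2N(n-1) + 1, N(1) = 1; N(24) = 16777215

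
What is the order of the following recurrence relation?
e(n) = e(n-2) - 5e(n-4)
The order is the largest lag k for which e(n-k) appears. Here the deepest term is e(n-4), so the order is 4.

Order 4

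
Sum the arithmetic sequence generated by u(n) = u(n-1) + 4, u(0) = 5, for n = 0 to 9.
Computing the sequence terms: 5, 9, 13, 17, 21, 25, 29, 33, 37, 41
Adding these values together:

230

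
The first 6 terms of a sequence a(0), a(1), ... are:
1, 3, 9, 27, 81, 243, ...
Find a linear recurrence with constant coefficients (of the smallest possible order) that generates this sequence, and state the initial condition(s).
Look for the lowest-order linear relation among consecutive terms.
Observation: each term is 3× the previous.
Check at n=2: 3·3 = 9. ✓

a(n) = 3 × a(n-1), a(0) = 1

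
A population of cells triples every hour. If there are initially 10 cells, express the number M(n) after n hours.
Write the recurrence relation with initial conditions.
Each hour multiplies the count by 3, so the count after n hours depends only on the count after n-1 hours: M(n) = 3 × M(n-1). The starting count gives M(0) = 10.
Unrolling n times gives the closed form M(n) = 10 × 3ⁿ.

M(n) = 3 × M(n-1), M(0) = 10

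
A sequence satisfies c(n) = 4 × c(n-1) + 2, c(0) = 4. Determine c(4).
Computing step by step:
c(0) = 4
c(1) = 4 × 4 + 2 = 18
c(2) = 4 × 18 + 2 = 74
c(3) = 4 × 74 + 2 = 298
c(4) = 4 × 298 + 2 = 1194

1194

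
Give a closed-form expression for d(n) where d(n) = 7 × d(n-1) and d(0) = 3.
Recurrence: d(n) = 7 × d(n-1), initial: d(0) = 3.
Each term is 7 times the previous, so this is geometric with ratio 7. After n steps: d(n) = d(0)·7ⁿ = 3·7ⁿ.

d(n) = 3·7ⁿ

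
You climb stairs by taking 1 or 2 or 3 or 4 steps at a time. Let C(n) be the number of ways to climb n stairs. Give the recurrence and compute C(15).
Condition on the size of the last step (1 to 4): before it there were n-1, …, n-4 stairs climbed, and these cases are disjoint, so C(n) = C(n-1) + C(n-2) + C(n-3) + C(n-4) (order-4 linear recurrence).
Initial conditions by direct count (compositions of i into parts ≤ 4): C(1) = 1; C(2) = 2; C(3) = 4; C(4) = 8.
Iterating the recurrence: C(5) = 15, C(6) = 29, C(7) = 56, C(8) = 108, C(9) = 208, C(10) = 401, C(11) = 773, C(12) = 1490, C(13) = 2872, C(14) = 5536, C(15) = 10671.

C(n) = C(n-1) + C(n-2) + C(n-3) + C(n-4), C(1) = 1, C(2) = 2, C(3) = 4, C(4) = 8; C(15) = 10671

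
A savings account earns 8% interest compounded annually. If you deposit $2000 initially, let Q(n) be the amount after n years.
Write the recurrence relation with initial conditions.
Each year the balance grows by 8%, i.e. is multiplied by 1 + 8/100 = 1.08, so Q(n) = 1.08 × Q(n-1). The initial deposit gives Q(0) = 2000.
Unrolling gives the closed form Q(n) = 2000 × (1.08)ⁿ.

Q(n) = 1.08 × Q(n-1), Q(0) = 2000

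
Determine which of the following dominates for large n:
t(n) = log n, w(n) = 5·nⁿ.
Comparing growth rates:
Growth-rate hierarchy: log n ≺ any polynomial ≺ any exponential cⁿ (c>1) ≺ n! ≺ nⁿ.
super-exponential nⁿ dominates logarithmic asymptotically.

w(n) grows faster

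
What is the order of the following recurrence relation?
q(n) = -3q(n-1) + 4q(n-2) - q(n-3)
The order is the largest lag k for which q(n-k) appears. Here the deepest term is q(n-3), so the order is 3.

Order 3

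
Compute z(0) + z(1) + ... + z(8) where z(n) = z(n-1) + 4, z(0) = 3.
Computing the sequence terms: 3, 7, 11, 15, 19, 23, 27, 31, 35
Adding these values together:

171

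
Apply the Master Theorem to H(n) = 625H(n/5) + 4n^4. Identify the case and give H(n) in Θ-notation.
Master Theorem template: H(n) = a·H(n/b) + f(n).
Here: a=625, b=5, f(n)=4n^4
Compute log_b(a) = log_5(625) = 4.
f(n) = 4n^4 = Θ(n^4). Case 2: H(n) = Θ(n^4 log n).

Case 2: H(n) = Θ(n^4 log n)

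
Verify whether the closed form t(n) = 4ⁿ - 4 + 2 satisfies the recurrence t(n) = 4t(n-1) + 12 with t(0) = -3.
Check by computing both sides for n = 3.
From the recurrence with t(0) = -3:
  t(0) = -3, t(1) = 0, t(2) = 12, t(3) = 60
  so the recurrence gives t(3) = 60.
From the proposed closed form t(n) = 4ⁿ - 4 + 2:
  t(3) = 62.
The recurrence gives 60 but the closed form gives 62, so the closed form does not satisfy the recurrence.

No, the closed form is incorrect.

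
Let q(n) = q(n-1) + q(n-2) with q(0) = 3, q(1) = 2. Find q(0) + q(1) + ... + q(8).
Computing the sequence terms: 3, 2, 5, 7, 12, 19, 31, 50, 81
Adding these values together:

210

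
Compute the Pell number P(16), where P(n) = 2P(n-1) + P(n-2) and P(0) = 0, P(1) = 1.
Computing the sequence terms:
0, 1, 2, 5, 12, 29, 70, 169, 408, 985, 2378, 5741, 13860, 33461, 80782, 195025, 470832

470832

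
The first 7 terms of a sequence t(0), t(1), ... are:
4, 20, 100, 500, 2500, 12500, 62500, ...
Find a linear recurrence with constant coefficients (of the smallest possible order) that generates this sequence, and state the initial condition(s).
Look for the lowest-order linear relation among consecutive terms.
Observation: each term is 5× the previous.
Check at n=2: 5·20 = 100. ✓

t(n) = 5 × t(n-1), t(0) = 4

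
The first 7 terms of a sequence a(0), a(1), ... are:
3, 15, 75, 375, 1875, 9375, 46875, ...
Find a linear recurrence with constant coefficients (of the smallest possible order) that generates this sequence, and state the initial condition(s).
Look for the lowest-order linear relation among consecutive terms.
Observation: each term is 5× the previous.
Check at n=2: 5·15 = 75. ✓

a(n) = 5 × a(n-1), a(0) = 3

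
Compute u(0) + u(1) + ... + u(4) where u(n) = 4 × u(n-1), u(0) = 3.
Computing the sequence terms: 3, 12, 48, 192, 768
Adding these values together:

1023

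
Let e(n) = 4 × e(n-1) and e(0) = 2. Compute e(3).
Computing step by step:
e(0) = 2
e(1) = 4 × 2 = 8
e(2) = 4 × 8 = 32
e(3) = 4 × 32 = 128

128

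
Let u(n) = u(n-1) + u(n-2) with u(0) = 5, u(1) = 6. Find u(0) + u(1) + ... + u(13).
Computing the sequence terms: 5, 6, 11, 17, 28, 45, 73, 118, 191, 309, 500, 809, 1309, 2118
Adding these values together:

5539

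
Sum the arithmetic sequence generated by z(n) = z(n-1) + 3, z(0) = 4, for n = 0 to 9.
Computing the sequence terms: 4, 7, 10, 13, 16, 19, 22, 25, 28, 31
Adding these values together:

175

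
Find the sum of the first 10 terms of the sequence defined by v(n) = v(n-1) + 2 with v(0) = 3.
Computing the sequence terms: 3, 5, 7, 9, 11, 13, 15, 17, 19, 21
Adding these values together:

120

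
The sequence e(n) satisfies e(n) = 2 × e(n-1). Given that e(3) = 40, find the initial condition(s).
In general e(n) = 2ⁿ · e(0). At n = 3: e(0) = e(3) / 2^3 = 40 / 8 = 5.

e(0) = 5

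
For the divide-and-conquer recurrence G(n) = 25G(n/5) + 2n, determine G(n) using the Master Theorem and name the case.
Master Theorem template: G(n) = a·G(n/b) + f(n).
Here: a=25, b=5, f(n)=2n
Compute log_b(a) = log_5(25) = 2.
f(n) = 2n = O(n^(2-ε)) with ε = 1. Case 1: G(n) = Θ(n^log_b(a)) = Θ(n^2).

Case 1: G(n) = Θ(n^2)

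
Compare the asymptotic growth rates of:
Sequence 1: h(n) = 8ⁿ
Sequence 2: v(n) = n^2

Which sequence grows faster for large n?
Comparing growth rates:
Growth-rate hierarchy: log n ≺ any polynomial ≺ any exponential cⁿ (c>1) ≺ n! ≺ nⁿ.
exponential base 8 dominates polynomial degree 2 asymptotically.

h(n) grows faster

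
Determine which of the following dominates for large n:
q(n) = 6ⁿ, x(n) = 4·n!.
Comparing growth rates:
Growth-rate hierarchy: log n ≺ any polynomial ≺ any exponential cⁿ (c>1) ≺ n! ≺ nⁿ.
factorial dominates exponential base 6 asymptotically.

x(n) grows faster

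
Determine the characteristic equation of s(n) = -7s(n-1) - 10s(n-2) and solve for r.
Substitute s(n) = rⁿ and divide through by rⁿ⁻²: r² + 7r + 10 = 0
Factor: (r + 5)(r + 2) = 0, so r = -5, -2.
General solution: s(n) = A·(-5)ⁿ + B·(-2)ⁿ

Characteristic: r² + 7r + 10 = 0, Roots: r = -5, -2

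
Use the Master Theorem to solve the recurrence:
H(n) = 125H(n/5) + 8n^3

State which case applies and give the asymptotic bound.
Master Theorem template: H(n) = a·H(n/b) + f(n).
Here: a=125, b=5, f(n)=8n^3
Compute log_b(a) = log_5(125) = 3.
f(n) = 8n^3 = Θ(n^3). Case 2: H(n) = Θ(n^3 log n).

Case 2: H(n) = Θ(n^3 log n)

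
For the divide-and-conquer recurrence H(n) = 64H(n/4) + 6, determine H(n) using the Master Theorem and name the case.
Master Theorem template: H(n) = a·H(n/b) + f(n).
Here: a=64, b=4, f(n)=6
Compute log_b(a) = log_4(64) = 3.
f(n) = 6 = O(n^(3-ε)) with ε = 3. Case 1: H(n) = Θ(n^log_b(a)) = Θ(n^3).

Case 1: H(n) = Θ(n^3)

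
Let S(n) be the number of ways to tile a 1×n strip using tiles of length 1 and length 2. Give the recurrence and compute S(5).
Condition on the last tile: it has length 1 (leaving a 1×(n-1) strip) or length 2 (leaving a 1×(n-2) strip), so S(n) = S(n-1) + S(n-2) (order-2 linear recurrence).
For 0 ≤ i < 2 only unit tiles fit, so S(i) = 1.
Iterating the recurrence: S(2) = 2, S(3) = 3, S(4) = 5, S(5) = 8.

S(n) = S(n-1) + S(n-2), with S(i) = 1 for 0 ≤ i < 2; S(5) = 8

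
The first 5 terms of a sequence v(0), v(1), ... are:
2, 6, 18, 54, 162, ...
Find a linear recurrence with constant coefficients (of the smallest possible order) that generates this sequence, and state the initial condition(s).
Look for the lowest-order linear relation among consecutive terms.
Observation: each term is 3× the previous.
Check at n=2: 3·6 = 18. ✓

v(n) = 3 × v(n-1), v(0) = 2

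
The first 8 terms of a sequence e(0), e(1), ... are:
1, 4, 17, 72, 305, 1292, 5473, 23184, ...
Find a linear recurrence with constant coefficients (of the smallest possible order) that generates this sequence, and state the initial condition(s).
Look for the lowest-order linear relation among consecutive terms.
Observation: e(n) - 4·e(n-1) - (1)·e(n-2) = 0 holds for the shown terms, and no order-1 relation e(n) = α·e(n-1) + β fits.
Check at n=3: 4·17 + (1)·4 = 72. ✓

e(n) = 4e(n-1) + e(n-2), e(0) = 1, e(1) = 4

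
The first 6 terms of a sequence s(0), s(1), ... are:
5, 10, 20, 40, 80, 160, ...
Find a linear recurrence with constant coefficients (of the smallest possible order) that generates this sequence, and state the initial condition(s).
Look for the lowest-order linear relation among consecutive terms.
Observation: each term is 2× the previous.
Check at n=2: 2·10 = 20. ✓

s(n) = 2 × s(n-1), s(0) = 5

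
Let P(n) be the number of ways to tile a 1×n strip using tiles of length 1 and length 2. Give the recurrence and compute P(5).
Condition on the last tile: it has length 1 (leaving a 1×(n-1) strip) or length 2 (leaving a 1×(n-2) strip), so P(n) = P(n-1) + P(n-2) (order-2 linear recurrence).
For 0 ≤ i < 2 only unit tiles fit, so P(i) = 1.
Iterating the recurrence: P(2) = 2, P(3) = 3, P(4) = 5, P(5) = 8.

P(n) = P(n-1) + P(n-2), with P(i) = 1 for 0 ≤ i < 2; P(5) = 8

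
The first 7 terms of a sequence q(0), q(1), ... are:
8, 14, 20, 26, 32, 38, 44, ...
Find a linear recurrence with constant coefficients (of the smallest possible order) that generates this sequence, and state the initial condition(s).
Look for the lowest-order linear relation among consecutive terms.
Observation: consecutive differences are constant (= 6).
Check at n=2: 1·14 + 6 = 20. ✓

q(n) = q(n-1) + 6, q(0) = 8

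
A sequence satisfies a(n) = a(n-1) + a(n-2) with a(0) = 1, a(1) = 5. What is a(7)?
Computing the sequence terms:
1, 5, 6, 11, 17, 28, 45, 73

73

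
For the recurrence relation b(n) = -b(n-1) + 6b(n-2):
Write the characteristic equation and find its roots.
Substitute b(n) = rⁿ and divide through by rⁿ⁻²: r² + r - 6 = 0
Factor: (r - 2)(r + 3) = 0, so r = 2, -3.
General solution: b(n) = A·2ⁿ + B·(-3)ⁿ

Characteristic: r² + r - 6 = 0, Roots: r = 2, -3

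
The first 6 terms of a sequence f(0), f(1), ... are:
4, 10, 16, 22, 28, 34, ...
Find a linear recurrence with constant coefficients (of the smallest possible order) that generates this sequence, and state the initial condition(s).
Look for the lowest-order linear relation among consecutive terms.
Observation: consecutive differences are constant (= 6).
Check at n=2: 1·10 + 6 = 16. ✓

f(n) = f(n-1) + 6, f(0) = 4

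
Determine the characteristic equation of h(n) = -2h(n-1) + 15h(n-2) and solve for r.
Substitute h(n) = rⁿ and divide through by rⁿ⁻²: r² + 2r - 15 = 0
Factor: (r + 5)(r - 3) = 0, so r = -5, 3.
General solution: h(n) = A·(-5)ⁿ + B·3ⁿ

Characteristic: r² + 2r - 15 = 0, Roots: r = -5, 3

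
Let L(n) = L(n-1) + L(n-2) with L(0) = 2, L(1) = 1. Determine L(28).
Computing the sequence terms:
2, 1, 3, 4, 7, 11, 18, 29, 47, 76, 123, 199, 322, 521, 843, 1364, 2207, 3571, 5778, 9349, 15127, 24476, 39603, 64079, 103682, 167761, 271443, 439204, 710647

710647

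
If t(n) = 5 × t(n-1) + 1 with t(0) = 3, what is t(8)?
Computing step by step:
t(0) = 3
t(1) = 5 × 3 + 1 = 16
t(2) = 5 × 16 + 1 = 81
t(3) = 5 × 81 + 1 = 406
t(4) = 5 × 406 + 1 = 2031
t(5) = 5 × 2031 + 1 = 10156
t(6) = 5 × 10156 + 1 = 50781
t(7) = 5 × 50781 + 1 = 253906
t(8) = 5 × 253906 + 1 = 1269531

1269531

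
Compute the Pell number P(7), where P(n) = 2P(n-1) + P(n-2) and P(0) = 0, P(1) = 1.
Computing the sequence terms:
0, 1, 2, 5, 12, 29, 70, 169

169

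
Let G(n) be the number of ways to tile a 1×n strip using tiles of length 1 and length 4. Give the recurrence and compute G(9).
Condition on the last tile: it has length 1 (leaving a 1×(n-1) strip) or length 4 (leaving a 1×(n-4) strip), so G(n) = G(n-1) + G(n-4) (order-4 linear recurrence).
For 0 ≤ i < 4 only unit tiles fit, so G(i) = 1.
Iterating the recurrence: G(4) = 2, G(5) = 3, G(6) = 4, G(7) = 5, G(8) = 7, G(9) = 10.

G(n) = G(n-1) + G(n-4), with G(i) = 1 for 0 ≤ i < 4; G(9) = 10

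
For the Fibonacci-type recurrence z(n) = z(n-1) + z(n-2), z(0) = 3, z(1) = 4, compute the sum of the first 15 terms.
Computing the sequence terms: 3, 4, 7, 11, 18, 29, 47, 76, 123, 199, 322, 521, 843, 1364, 2207
Adding these values together:

5774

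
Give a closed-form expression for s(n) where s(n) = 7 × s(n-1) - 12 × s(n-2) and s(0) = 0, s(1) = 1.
Recurrence: s(n) = 7 × s(n-1) - 12 × s(n-2), initial: s(0) = 0, s(1) = 1.
Characteristic equation: r² - 7r + 12 = 0, which factors as (r - 4)(r - 3) = 0, so r = 4, 3. General solution s(n) = A·4ⁿ + B·3ⁿ. From s(0) = 0: A + B = 0. From s(1) = 1: 4A + 3B = 1. Solving gives A = 1, B = -1.

s(n) = 4ⁿ - 3ⁿ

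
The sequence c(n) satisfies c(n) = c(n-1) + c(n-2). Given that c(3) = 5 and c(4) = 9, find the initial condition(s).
Work backwards using c(k) = c(k+2) - c(k+1):
c(2) = c(4) - c(3) = 9 - 5 = 4
c(1) = c(3) - c(2) = 5 - 4 = 1
c(0) = c(2) - c(1) = 4 - 1 = 3

c(0) = 3, c(1) = 1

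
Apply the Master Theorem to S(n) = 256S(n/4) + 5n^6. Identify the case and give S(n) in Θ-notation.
Master Theorem template: S(n) = a·S(n/b) + f(n).
Here: a=256, b=4, f(n)=5n^6
Compute log_b(a) = log_4(256) = 4.
f(n) = 5n^6 = Ω(n^(4+ε)) with ε = 2, and the regularity condition holds (a·f(n/b) = (a/b^6)·f(n) with a/b^6 = 4^-2 < 1). Case 3: S(n) = Θ(f(n)) = Θ(n^6).

Case 3: S(n) = Θ(n^6)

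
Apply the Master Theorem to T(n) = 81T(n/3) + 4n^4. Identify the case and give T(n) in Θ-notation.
Master Theorem template: T(n) = a·T(n/b) + f(n).
Here: a=81, b=3, f(n)=4n^4
Compute log_b(a) = log_3(81) = 4.
f(n) = 4n^4 = Θ(n^4). Case 2: T(n) = Θ(n^4 log n).

Case 2: T(n) = Θ(n^4 log n)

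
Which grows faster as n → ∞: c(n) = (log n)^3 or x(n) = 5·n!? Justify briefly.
Comparing growth rates:
Growth-rate hierarchy: log n ≺ any polynomial ≺ any exponential cⁿ (c>1) ≺ n! ≺ nⁿ.
factorial dominates polylogarithmic (log n)^3 asymptotically.

x(n) grows faster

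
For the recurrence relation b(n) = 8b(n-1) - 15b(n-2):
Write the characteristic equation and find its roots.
Substitute b(n) = rⁿ and divide through by rⁿ⁻²: r² - 8r + 15 = 0
Factor: (r - 3)(r - 5) = 0, so r = 3, 5.
General solution: b(n) = A·3ⁿ + B·5ⁿ

Characteristic: r² - 8r + 15 = 0, Roots: r = 3, 5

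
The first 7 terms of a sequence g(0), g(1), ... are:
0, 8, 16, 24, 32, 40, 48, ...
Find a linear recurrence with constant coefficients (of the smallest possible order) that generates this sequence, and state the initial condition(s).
Look for the lowest-order linear relation among consecutive terms.
Observation: consecutive differences are constant (= 8).
Check at n=2: 1·8 + 8 = 16. ✓

g(n) = g(n-1) + 8, g(0) = 0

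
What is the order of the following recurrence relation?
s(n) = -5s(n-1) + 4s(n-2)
The order is the largest lag k for which s(n-k) appears. Here the deepest term is s(n-2), so the order is 2.

Order 2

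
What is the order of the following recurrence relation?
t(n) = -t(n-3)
The order is the largest lag k for which t(n-k) appears. Here the deepest term is t(n-3), so the order is 3.

Order 3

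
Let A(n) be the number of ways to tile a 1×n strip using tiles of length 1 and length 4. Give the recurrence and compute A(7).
Condition on the last tile: it has length 1 (leaving a 1×(n-1) strip) or length 4 (leaving a 1×(n-4) strip), so A(n) = A(n-1) + A(n-4) (order-4 linear recurrence).
For 0 ≤ i < 4 only unit tiles fit, so A(i) = 1.
Iterating the recurrence: A(4) = 2, A(5) = 3, A(6) = 4, A(7) = 5.

A(n) = A(n-1) + A(n-4), with A(i) = 1 for 0 ≤ i < 4; A(7) = 5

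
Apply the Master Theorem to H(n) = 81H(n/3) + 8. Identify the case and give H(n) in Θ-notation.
Master Theorem template: H(n) = a·H(n/b) + f(n).
Here: a=81, b=3, f(n)=8
Compute log_b(a) = log_3(81) = 4.
f(n) = 8 = O(n^(4-ε)) with ε = 4. Case 1: H(n) = Θ(n^log_b(a)) = Θ(n^4).

Case 1: H(n) = Θ(n^4)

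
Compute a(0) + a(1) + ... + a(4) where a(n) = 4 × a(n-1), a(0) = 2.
Computing the sequence terms: 2, 8, 32, 128, 512
Adding these values together:

682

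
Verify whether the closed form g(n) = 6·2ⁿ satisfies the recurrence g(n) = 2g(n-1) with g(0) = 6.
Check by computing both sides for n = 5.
From the recurrence with g(0) = 6:
  g(0) = 6, g(1) = 12, g(2) = 24, g(3) = 48, g(4) = 96, g(5) = 192
  so the recurrence gives g(5) = 192.
From the proposed closed form g(n) = 6·2ⁿ:
  g(5) = 192.
Both sides give 192 at n = 5, and the initial condition(s) match, so the closed form is consistent.

Yes, the closed form is correct.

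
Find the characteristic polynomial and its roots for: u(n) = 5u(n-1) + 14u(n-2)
Substitute u(n) = rⁿ and divide through by rⁿ⁻²: r² - 5r - 14 = 0
Factor: (r + 2)(r - 7) = 0, so r = -2, 7.
General solution: u(n) = A·(-2)ⁿ + B·7ⁿ

Characteristic: r² - 5r - 14 = 0, Roots: r = -2, 7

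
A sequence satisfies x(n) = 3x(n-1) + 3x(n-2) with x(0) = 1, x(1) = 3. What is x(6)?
Computing the sequence terms:
1, 3, 12, 45, 171, 648, 2457

2457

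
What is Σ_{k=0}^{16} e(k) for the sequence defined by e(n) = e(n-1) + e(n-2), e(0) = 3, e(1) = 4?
Computing the sequence terms: 3, 4, 7, 11, 18, 29, 47, 76, 123, 199, 322, 521, 843, 1364, 2207, 3571, 5778
Adding these values together:

15123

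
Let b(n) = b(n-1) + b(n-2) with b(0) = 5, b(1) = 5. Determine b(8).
Computing the sequence terms:
5, 5, 10, 15, 25, 40, 65, 105, 170

170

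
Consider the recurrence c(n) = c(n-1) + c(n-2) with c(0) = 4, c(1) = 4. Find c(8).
Computing the sequence terms:
4, 4, 8, 12, 20, 32, 52, 84, 136

136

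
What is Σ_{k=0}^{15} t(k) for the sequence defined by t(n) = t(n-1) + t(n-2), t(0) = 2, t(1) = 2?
Computing the sequence terms: 2, 2, 4, 6, 10, 16, 26, 42, 68, 110, 178, 288, 466, 754, 1220, 1974
Adding these values together:

5166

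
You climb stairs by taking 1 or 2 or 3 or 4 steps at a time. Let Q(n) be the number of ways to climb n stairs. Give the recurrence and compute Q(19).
Condition on the size of the last step (1 to 4): before it there were n-1, …, n-4 stairs climbed, and these cases are disjoint, so Q(n) = Q(n-1) + Q(n-2) + Q(n-3) + Q(n-4) (order-4 linear recurrence).
Initial conditions by direct count (compositions of i into parts ≤ 4): Q(1) = 1; Q(2) = 2; Q(3) = 4; Q(4) = 8.
Iterating the recurrence: Q(5) = 15, Q(6) = 29, Q(7) = 56, Q(8) = 108, Q(9) = 208, Q(10) = 401, Q(11) = 773, Q(12) = 1490, Q(13) = 2872, Q(14) = 5536, Q(15) = 10671, Q(16) = 20569, Q(17) = 39648, Q(18) = 76424, Q(19) = 147312.

Q(n) = Q(n-1) + Q(n-2) + Q(n-3) + Q(n-4), Q(1) = 1, Q(2) = 2, Q(3) = 4, Q(4) = 8; Q(19) = 147312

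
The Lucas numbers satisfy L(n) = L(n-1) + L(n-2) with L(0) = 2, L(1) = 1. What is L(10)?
Computing the sequence terms:
2, 1, 3, 4, 7, 11, 18, 29, 47, 76, 123

123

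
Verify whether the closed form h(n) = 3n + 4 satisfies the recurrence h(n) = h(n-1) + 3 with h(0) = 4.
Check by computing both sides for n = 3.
From the recurrence with h(0) = 4:
  h(0) = 4, h(1) = 7, h(2) = 10, h(3) = 13
  so the recurrence gives h(3) = 13.
From the proposed closed form h(n) = 3n + 4:
  h(3) = 13.
Both sides give 13 at n = 3, and the initial condition(s) match, so the closed form is consistent.

Yes, the closed form is correct.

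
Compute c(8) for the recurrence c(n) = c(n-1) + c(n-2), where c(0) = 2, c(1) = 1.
Computing the sequence terms:
2, 1, 3, 4, 7, 11, 18, 29, 47

47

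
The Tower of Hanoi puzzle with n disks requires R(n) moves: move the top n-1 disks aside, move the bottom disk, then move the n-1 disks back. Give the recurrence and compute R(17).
Moving n disks = move the top n-1 disks aside (R(n-1) moves) + move the largest disk (1 move) + move the n-1 disks back on top (R(n-1) moves), so R(n) = 2R(n-1) + 1, with R(1) = 1 (a single disk takes one move).
First terms: 1, 3, 7, 15, 31, 63, … — each is one less than a power of 2. Indeed R(n) + 1 = 2(R(n-1) + 1) with R(1) + 1 = 2, so R(n) + 1 = 2ⁿ and R(n) = 2ⁿ - 1.
Hence R(17) = 2^17 - 1 = 131072 - 1 = 131071.

R(n) = 2R(n-1) + 1, R(1) = 1; R(17) = 131071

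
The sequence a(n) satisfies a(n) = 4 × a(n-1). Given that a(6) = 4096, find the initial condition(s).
In general a(n) = 4ⁿ · a(0). At n = 6: a(0) = a(6) / 4^6 = 4096 / 4096 = 1.

a(0) = 1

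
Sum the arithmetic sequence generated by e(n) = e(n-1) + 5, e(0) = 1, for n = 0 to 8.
Computing the sequence terms: 1, 6, 11, 16, 21, 26, 31, 36, 41
Adding these values together:

189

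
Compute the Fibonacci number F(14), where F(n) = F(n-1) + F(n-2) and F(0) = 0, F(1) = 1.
Computing the sequence terms:
0, 1, 1, 2, 3, 5, 8, 13, 21, 34, 55, 89, 144, 233, 377

377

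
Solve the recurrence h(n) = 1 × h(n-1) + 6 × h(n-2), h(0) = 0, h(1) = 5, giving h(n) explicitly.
Recurrence: h(n) = 1 × h(n-1) + 6 × h(n-2), initial: h(0) = 0, h(1) = 5.
Characteristic equation: r² - 1r - 6 = 0, which factors as (r - 3)(r + 2) = 0, so r = 3, -2. General solution h(n) = A·3ⁿ + B·(-2)ⁿ. From h(0) = 0: A + B = 0. From h(1) = 5: 3A - 2B = 5. Solving gives A = 1, B = -1.

h(n) = 3ⁿ - (-2)ⁿ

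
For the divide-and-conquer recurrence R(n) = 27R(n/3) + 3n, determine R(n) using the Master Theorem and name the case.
Master Theorem template: R(n) = a·R(n/b) + f(n).
Here: a=27, b=3, f(n)=3n
Compute log_b(a) = log_3(27) = 3.
f(n) = 3n = O(n^(3-ε)) with ε = 2. Case 1: R(n) = Θ(n^log_b(a)) = Θ(n^3).

Case 1: R(n) = Θ(n^3)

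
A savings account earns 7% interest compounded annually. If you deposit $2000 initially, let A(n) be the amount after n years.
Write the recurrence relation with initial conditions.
Each year the balance grows by 7%, i.e. is multiplied by 1 + 7/100 = 1.07, so A(n) = 1.07 × A(n-1). The initial deposit gives A(0) = 2000.
Unrolling gives the closed form A(n) = 2000 × (1.07)ⁿ.

A(n) = 1.07 × A(n-1), A(0) = 2000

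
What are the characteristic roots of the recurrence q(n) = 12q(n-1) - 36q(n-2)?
Substitute q(n) = rⁿ and divide through by rⁿ⁻²: r² - 12r + 36 = 0
Factor: (r - 6)² = 0, so r = 6 (double root).
General solution: q(n) = (A + Bn)·6ⁿ

Characteristic: r² - 12r + 36 = 0, Roots: r = 6 (double root)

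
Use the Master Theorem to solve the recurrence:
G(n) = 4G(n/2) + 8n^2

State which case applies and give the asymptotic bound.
Master Theorem template: G(n) = a·G(n/b) + f(n).
Here: a=4, b=2, f(n)=8n^2
Compute log_b(a) = log_2(4) = 2.
f(n) = 8n^2 = Θ(n^2). Case 2: G(n) = Θ(n^2 log n).

Case 2: G(n) = Θ(n^2 log n)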